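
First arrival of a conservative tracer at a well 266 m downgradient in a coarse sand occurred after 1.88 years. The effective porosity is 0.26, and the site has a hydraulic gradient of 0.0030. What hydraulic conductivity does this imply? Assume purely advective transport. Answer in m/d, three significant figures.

t = 1.88 years = 686.2 d
v = L / t = 266 / 686.2 = 0.3876 m/d
K = v · n / i = 0.3876 × 0.26 / 0.0030 = 33.6 m/d

33.6 m/d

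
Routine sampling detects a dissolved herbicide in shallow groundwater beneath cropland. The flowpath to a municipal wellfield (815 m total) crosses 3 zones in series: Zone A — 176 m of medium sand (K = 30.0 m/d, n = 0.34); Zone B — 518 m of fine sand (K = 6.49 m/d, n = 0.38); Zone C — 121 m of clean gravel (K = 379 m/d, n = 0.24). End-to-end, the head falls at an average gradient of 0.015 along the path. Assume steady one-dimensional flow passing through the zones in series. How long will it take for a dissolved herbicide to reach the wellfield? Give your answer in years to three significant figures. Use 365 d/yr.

Steady 1-D flow in series ⇒ the Darcy flux q is identical in every zone and the zone head losses add (resistances L/K in series).
Σ(L/K) = 176/30.0 + 518/6.49 + 121/379 = 5.867 + 79.82 + 0.3193 = 86.00 d
K_eq = L_total / Σ(L/K) = 815 / 86.00 = 9.477 m/d
q = K_eq · i = 9.477 × 0.015 = 0.1421 m/d (same in every zone)
Zone A: v = q/n = 0.1421/0.34 = 0.4181 m/d → t_A = 176/0.4181 = 421.0 d
Zone B: v = q/n = 0.1421/0.38 = 0.3741 m/d → t_B = 518/0.3741 = 1385 d
Zone C: v = q/n = 0.1421/0.24 = 0.5923 m/d → t_C = 121/0.5923 = 204.3 d
Total t = 421.0 + 1385 + 204.3 = 2010 d
   = 2010 / 365 = 5.51 yr

5.51 years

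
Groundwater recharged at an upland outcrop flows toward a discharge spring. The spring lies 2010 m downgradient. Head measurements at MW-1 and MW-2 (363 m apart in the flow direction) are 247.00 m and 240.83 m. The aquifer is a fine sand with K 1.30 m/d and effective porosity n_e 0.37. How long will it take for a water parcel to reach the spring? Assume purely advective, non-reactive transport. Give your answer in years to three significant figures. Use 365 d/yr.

Hydraulic gradient i = (247.00 − 240.83) / 363 = 6.17 / 363 = 0.01700
q = Ki = 1.30 × 0.01700 = 0.02210 m/d
v = Ki/n = 1.30·0.01700/0.37 = 0.05972 m/d
t = L / v = 2010 / 0.05972 = 33660 d
   = 33660 / 365 = 92.2 yr

92.2 years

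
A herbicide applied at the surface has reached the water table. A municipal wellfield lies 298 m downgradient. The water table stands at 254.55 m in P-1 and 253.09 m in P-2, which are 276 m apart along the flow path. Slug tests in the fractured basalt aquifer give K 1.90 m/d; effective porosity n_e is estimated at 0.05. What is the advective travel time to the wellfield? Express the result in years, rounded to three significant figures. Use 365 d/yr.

Hydraulic gradient i = (254.55 − 253.09) / 276 = 1.46 / 276 = 0.005290
q = Ki = 1.90 × 0.005290 = 0.01005 m/d
v = Ki/n = 1.90·0.005290/0.05 = 0.2010 m/d
t = L / v = 298 / 0.2010 = 1482 d
   = 1482 / 365 = 4.06 yr

4.06 years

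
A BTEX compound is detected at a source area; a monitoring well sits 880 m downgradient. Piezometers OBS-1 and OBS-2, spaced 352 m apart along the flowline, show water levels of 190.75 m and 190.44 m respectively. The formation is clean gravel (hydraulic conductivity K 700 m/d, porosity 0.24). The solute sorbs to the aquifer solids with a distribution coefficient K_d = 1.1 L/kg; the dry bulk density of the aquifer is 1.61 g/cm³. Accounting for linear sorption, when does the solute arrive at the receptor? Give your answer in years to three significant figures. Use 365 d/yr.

7.86 years

Hydraulic gradient i = (190.75 − 190.44) / 352 = 0.31 / 352 = 8.807e-4
Darcy flux q = K·i = 700 × 8.807e-4 = 0.6165 m/d
Average linear velocity = 0.6165 / 0.24 = 2.569 m/d
Retardation R = 1 + ρ_b·K_d/n = 1 + 1.61×1.1/0.24 = 8.379
Contaminant velocity v_c = v/R = 2.569/8.379 = 0.3066 m/d
t = L/v_c = 880/0.3066 = 2871 d
   = 2871/365 = 7.86 yr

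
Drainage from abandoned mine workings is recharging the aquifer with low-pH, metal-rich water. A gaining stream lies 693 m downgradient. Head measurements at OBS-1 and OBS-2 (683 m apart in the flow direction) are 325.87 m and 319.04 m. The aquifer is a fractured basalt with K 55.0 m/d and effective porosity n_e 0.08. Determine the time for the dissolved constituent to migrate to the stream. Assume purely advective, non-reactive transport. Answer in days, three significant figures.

101 days

Hydraulic gradient i = (325.87 − 319.04) / 683 = 6.83 / 683 = 0.01000
q = Ki = 55.0 × 0.01000 = 0.5500 m/d
Average linear velocity = 0.5500 / 0.08 = 6.875 m/d
t = L / v = 693 / 6.875 = 100.8 d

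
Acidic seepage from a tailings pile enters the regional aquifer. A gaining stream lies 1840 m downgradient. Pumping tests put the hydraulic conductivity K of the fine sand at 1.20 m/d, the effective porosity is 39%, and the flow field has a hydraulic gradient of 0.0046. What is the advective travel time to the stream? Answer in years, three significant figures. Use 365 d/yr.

356 years

Darcy flux q = K·i = 1.20 × 0.0046 = 0.005520 m/d
v_s = q/n_e = 0.005520/0.39 = 0.01415 m/d
t = L / v = 1840 / 0.01415 = 130000 d
   = 130000 / 365 = 356 yr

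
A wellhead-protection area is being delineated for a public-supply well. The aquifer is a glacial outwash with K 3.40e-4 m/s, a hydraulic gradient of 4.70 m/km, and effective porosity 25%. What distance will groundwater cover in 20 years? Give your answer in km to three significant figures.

4.03 km

K = 3.40e-4 m/s × 86400 s/d = 29.38 m/d
q = Ki = 29.38 × 0.0047 = 0.1381 m/d
Seepage velocity v = q / n = 0.1381 / 0.25 = 0.5523 m/d
T = 20 yr × 365 = 7300 d
L = v × T = 0.5523 × 7300 = 4032 m
   = 4.03 km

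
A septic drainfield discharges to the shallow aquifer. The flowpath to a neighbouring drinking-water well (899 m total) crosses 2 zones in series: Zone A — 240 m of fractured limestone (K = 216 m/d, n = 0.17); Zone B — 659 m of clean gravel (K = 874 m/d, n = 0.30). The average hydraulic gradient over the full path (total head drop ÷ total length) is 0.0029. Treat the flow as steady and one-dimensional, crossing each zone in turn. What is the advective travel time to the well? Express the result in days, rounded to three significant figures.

For zones in series the flux q is common to all zones; the equivalent conductivity is the harmonic (thickness-weighted) mean, K_eq = L_total / Σ(L_j/K_j).
Σ(L/K) = 240/216 + 659/874 = 1.111 + 0.7540 = 1.865 d
K_eq = L_total / Σ(L/K) = 899 / 1.865 = 482.0 m/d
q = K_eq · i = 482.0 × 0.0029 = 1.398 m/d (same in every zone)
Zone A: v = q/n = 1.398/0.17 = 8.222 m/d → t_A = 240/8.222 = 29.19 d
Zone B: v = q/n = 1.398/0.30 = 4.659 m/d → t_B = 659/4.659 = 141.4 d
Total t = 29.19 + 141.4 = 170.6 d

171 days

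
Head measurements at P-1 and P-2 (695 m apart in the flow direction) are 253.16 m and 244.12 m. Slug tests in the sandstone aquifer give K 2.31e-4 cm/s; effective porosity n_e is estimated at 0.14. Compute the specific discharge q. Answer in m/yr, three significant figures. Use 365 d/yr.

Hydraulic gradient i = (253.16 − 244.12) / 695 = 9.04 / 695 = 0.01301
K = 2.31e-4 cm/s × 864 = 0.1996 m/d
Darcy flux q = K·i = 0.1996 × 0.01301 = 0.002596 m/d
   = 0.002596 × 365 = 0.948 m/yr

0.948 m/yr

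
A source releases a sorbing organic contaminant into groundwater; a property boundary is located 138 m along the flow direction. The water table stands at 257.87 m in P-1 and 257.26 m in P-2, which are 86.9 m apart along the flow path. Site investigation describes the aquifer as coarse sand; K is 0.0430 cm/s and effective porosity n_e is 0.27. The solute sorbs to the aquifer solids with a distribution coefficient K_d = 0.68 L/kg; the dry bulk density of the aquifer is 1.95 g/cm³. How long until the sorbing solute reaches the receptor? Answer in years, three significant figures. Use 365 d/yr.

2.31 years

Hydraulic gradient i = (257.87 − 257.26) / 86.9 = 0.61 / 86.9 = 0.007020
K = 0.0430 cm/s × 864 = 37.15 m/d
Darcy flux q = K·i = 37.15 × 0.007020 = 0.2608 m/d
v = Ki/n = 37.15·0.007020/0.27 = 0.9659 m/d
Retardation R = 1 + ρ_b·K_d/n = 1 + 1.95×0.68/0.27 = 5.911
Contaminant velocity v_c = v/R = 0.9659/5.911 = 0.1634 m/d
t = L/v_c = 138/0.1634 = 844.5 d
   = 844.5/365 = 2.31 yr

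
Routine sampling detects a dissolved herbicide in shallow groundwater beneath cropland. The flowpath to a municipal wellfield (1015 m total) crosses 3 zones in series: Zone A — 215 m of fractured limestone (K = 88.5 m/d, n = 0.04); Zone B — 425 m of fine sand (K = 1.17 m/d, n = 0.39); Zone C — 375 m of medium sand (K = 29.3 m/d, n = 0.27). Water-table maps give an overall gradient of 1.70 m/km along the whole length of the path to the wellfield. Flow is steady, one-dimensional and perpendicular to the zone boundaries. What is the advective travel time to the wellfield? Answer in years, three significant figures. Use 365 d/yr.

166 years

Steady 1-D flow in series ⇒ the Darcy flux q is identical in every zone and the zone head losses add (resistances L/K in series).
Σ(L/K) = 215/88.5 + 425/1.17 + 375/29.3 = 2.429 + 363.2 + 12.80 = 378.5 d
K_eq = L_total / Σ(L/K) = 1015 / 378.5 = 2.682 m/d
q = K_eq · i = 2.682 × 0.0017 = 0.004559 m/d (same in every zone)
Zone A: v = q/n = 0.004559/0.04 = 0.1140 m/d → t_A = 215/0.1140 = 1886 d
Zone B: v = q/n = 0.004559/0.39 = 0.01169 m/d → t_B = 425/0.01169 = 36360 d
Zone C: v = q/n = 0.004559/0.27 = 0.01689 m/d → t_C = 375/0.01689 = 22210 d
Total t = 1886 + 36360 + 22210 = 60450 d
   = 60450 / 365 = 166 yr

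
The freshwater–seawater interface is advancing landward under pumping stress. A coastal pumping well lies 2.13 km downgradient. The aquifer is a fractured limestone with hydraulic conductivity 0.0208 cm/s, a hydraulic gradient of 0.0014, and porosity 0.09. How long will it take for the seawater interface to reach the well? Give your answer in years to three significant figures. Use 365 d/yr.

K = 0.0208 cm/s × 864 = 17.97 m/d
q = Ki = 17.97 × 0.0014 = 0.02516 m/d
Seepage velocity v = q / n = 0.02516 / 0.09 = 0.2796 m/d
L = 2.13 km = 2130 m
t = L / v = 2130 / 0.2796 = 7619 d
   = 7619 / 365 = 20.9 yr

20.9 years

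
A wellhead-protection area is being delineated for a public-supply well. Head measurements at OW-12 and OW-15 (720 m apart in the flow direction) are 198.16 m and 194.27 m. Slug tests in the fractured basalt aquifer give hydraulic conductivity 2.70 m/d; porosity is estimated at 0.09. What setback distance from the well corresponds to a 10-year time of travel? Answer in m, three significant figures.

Hydraulic gradient i = (198.16 − 194.27) / 720 = 3.89 / 720 = 0.005403
Specific discharge q = 2.70 × 0.005403 = 0.01459 m/d
Seepage velocity v = q / n = 0.01459 / 0.09 = 0.1621 m/d
T = 10 yr × 365 = 3650 d
L = v × T = 0.1621 × 3650 = 591.6 m

592 m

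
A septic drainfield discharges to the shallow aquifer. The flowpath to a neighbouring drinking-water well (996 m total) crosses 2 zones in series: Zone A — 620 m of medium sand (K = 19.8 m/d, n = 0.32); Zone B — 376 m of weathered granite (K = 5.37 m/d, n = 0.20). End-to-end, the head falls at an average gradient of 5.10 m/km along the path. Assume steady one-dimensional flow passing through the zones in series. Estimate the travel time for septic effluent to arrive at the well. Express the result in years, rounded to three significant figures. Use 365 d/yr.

Steady 1-D flow in series ⇒ the Darcy flux q is identical in every zone and the zone head losses add (resistances L/K in series).
Σ(L/K) = 620/19.8 + 376/5.37 = 31.31 + 70.02 = 101.3 d
K_eq = L_total / Σ(L/K) = 996 / 101.3 = 9.829 m/d
q = K_eq · i = 9.829 × 0.0051 = 0.05013 m/d (same in every zone)
Zone A: v = q/n = 0.05013/0.32 = 0.1567 m/d → t_A = 620/0.1567 = 3958 d
Zone B: v = q/n = 0.05013/0.20 = 0.2506 m/d → t_B = 376/0.2506 = 1500 d
Total t = 3958 + 1500 = 5458 d
   = 5458 / 365 = 15.0 yr

15.0 years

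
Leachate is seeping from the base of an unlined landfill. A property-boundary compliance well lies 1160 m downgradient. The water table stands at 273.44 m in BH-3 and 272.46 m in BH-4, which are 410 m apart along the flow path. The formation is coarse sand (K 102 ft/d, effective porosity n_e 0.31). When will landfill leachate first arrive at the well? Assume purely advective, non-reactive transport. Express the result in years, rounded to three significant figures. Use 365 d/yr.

13.3 years

Hydraulic gradient i = (273.44 − 272.46) / 410 = 0.98 / 410 = 0.002390
K = 102 ft/d × 0.3048 = 31.09 m/d
Darcy flux q = K·i = 31.09 × 0.002390 = 0.07431 m/d
Average linear velocity = 0.07431 / 0.31 = 0.2397 m/d
t = L / v = 1160 / 0.2397 = 4839 d
   = 4839 / 365 = 13.3 yr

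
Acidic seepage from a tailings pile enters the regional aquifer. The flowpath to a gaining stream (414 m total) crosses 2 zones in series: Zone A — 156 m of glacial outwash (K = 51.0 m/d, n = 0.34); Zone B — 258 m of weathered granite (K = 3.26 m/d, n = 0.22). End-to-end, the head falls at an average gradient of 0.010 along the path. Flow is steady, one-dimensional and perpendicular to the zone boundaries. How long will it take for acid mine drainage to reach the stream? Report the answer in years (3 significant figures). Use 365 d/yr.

Continuity: the same q passes through each zone, so ΔH = q·Σ(L_j/K_j) — the zones act as resistances in series.
Σ(L/K) = 156/51.0 + 258/3.26 = 3.059 + 79.14 = 82.20 d
K_eq = L_total / Σ(L/K) = 414 / 82.20 = 5.037 m/d
q = K_eq · i = 5.037 × 0.010 = 0.05037 m/d (same in every zone)
Zone A: v = q/n = 0.05037/0.34 = 0.1481 m/d → t_A = 156/0.1481 = 1053 d
Zone B: v = q/n = 0.05037/0.22 = 0.2289 m/d → t_B = 258/0.2289 = 1127 d
Total t = 1053 + 1127 = 2180 d
   = 2180 / 365 = 5.97 yr

5.97 years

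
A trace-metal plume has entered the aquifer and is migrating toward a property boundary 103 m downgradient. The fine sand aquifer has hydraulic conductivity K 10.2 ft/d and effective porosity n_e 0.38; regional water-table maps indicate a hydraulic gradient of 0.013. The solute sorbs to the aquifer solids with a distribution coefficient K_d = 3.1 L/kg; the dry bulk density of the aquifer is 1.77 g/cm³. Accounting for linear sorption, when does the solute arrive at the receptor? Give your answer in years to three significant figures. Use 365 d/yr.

41.0 years

K = 10.2 ft/d × 0.3048 = 3.109 m/d
Specific discharge q = 3.109 × 0.013 = 0.04042 m/d
v = Ki/n = 3.109·0.013/0.38 = 0.1064 m/d
Retardation R = 1 + ρ_b·K_d/n = 1 + 1.77×3.1/0.38 = 15.44
Contaminant velocity v_c = v/R = 0.1064/15.44 = 0.006889 m/d
t = L/v_c = 103/0.006889 = 14950 d
   = 14950/365 = 41.0 yr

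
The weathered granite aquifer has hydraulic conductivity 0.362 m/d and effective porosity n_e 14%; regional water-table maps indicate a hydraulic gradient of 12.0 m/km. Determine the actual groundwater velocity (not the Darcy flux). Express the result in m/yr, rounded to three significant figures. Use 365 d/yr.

11.3 m/yr

Darcy flux q = K·i = 0.362 × 0.012 = 0.004344 m/d
Seepage velocity v = q / n = 0.004344 / 0.14 = 0.03103 m/d
   = 0.03103 × 365 = 11.3 m/yr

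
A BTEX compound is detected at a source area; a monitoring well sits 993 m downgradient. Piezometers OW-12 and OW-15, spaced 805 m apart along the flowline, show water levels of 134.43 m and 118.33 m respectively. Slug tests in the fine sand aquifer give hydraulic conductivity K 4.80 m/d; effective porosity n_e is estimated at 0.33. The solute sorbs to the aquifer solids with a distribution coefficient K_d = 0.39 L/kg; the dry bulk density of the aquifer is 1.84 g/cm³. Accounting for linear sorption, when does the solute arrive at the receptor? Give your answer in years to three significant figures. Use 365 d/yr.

29.7 years

Hydraulic gradient i = (134.43 − 118.33) / 805 = 16.10 / 805 = 0.02000
Darcy flux q = K·i = 4.80 × 0.02000 = 0.09600 m/d
Average linear velocity = 0.09600 / 0.33 = 0.2909 m/d
Retardation R = 1 + ρ_b·K_d/n = 1 + 1.84×0.39/0.33 = 3.175
Contaminant velocity v_c = v/R = 0.2909/3.175 = 0.09164 m/d
t = L/v_c = 993/0.09164 = 10840 d
   = 10840/365 = 29.7 yr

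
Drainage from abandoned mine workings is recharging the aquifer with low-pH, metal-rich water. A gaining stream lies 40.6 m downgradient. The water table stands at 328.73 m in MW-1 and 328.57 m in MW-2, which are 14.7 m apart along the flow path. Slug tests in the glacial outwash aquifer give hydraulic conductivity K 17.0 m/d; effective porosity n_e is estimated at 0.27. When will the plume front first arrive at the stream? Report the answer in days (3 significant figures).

59.2 days

Hydraulic gradient i = (328.73 − 328.57) / 14.7 = 0.16 / 14.7 = 0.01088
q = Ki = 17.0 × 0.01088 = 0.1850 m/d
v_s = q/n_e = 0.1850/0.27 = 0.6853 m/d
t = L / v = 40.6 / 0.6853 = 59.24 d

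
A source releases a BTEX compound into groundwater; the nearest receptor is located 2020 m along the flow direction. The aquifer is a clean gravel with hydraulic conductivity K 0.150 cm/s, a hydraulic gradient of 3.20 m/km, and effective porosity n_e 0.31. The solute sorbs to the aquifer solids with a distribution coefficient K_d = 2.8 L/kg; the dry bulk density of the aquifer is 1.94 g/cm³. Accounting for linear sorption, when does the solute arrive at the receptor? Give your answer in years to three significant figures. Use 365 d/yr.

K = 0.150 cm/s × 864 = 129.6 m/d
Specific discharge q = 129.6 × 0.0032 = 0.4147 m/d
Seepage velocity v = q / n = 0.4147 / 0.31 = 1.338 m/d
Retardation R = 1 + ρ_b·K_d/n = 1 + 1.94×2.8/0.31 = 18.52
Contaminant velocity v_c = v/R = 1.338/18.52 = 0.07223 m/d
t = L/v_c = 2020/0.07223 = 27970 d
   = 27970/365 = 76.6 yr

76.6 years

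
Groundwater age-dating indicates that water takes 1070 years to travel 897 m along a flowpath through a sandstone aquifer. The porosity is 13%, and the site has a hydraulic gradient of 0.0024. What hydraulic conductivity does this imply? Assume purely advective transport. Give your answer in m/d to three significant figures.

0.124 m/d

t = 1070 years = 390600 d
v = L / t = 897 / 390600 = 0.002297 m/d
K = v · n / i = 0.002297 × 0.13 / 0.0024 = 0.124 m/d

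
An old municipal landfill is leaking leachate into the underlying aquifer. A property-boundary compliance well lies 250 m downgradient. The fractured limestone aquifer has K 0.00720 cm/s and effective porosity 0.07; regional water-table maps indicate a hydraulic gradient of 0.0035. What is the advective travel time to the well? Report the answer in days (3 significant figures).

804 days

K = 0.00720 cm/s × 864 = 6.221 m/d
q = Ki = 6.221 × 0.0035 = 0.02177 m/d
Average linear velocity = 0.02177 / 0.07 = 0.3110 m/d
t = L / v = 250 / 0.3110 = 803.8 d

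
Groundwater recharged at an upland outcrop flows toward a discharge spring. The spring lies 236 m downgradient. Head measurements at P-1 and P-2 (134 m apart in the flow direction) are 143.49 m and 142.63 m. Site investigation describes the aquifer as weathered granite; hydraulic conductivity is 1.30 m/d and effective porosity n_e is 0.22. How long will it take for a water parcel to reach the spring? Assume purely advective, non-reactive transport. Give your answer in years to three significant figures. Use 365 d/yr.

17.0 years

Hydraulic gradient i = (143.49 − 142.63) / 134 = 0.86 / 134 = 0.006418
Specific discharge q = 1.30 × 0.006418 = 0.008343 m/d
v_s = q/n_e = 0.008343/0.22 = 0.03792 m/d
t = L / v = 236 / 0.03792 = 6223 d
   = 6223 / 365 = 17.0 yr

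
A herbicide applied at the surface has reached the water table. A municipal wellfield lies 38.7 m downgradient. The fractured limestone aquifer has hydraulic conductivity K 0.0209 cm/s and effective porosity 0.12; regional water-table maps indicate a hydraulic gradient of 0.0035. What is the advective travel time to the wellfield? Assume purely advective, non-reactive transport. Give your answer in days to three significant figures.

K = 0.0209 cm/s × 864 = 18.06 m/d
Darcy flux q = K·i = 18.06 × 0.0035 = 0.06320 m/d
v_s = q/n_e = 0.06320/0.12 = 0.5267 m/d
t = L / v = 38.7 / 0.5267 = 73.48 d

73.5 days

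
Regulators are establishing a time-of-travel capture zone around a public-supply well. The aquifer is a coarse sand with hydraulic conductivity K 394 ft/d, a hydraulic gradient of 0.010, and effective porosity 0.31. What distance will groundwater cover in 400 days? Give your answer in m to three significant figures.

K = 394 ft/d × 0.3048 = 120.1 m/d
Specific discharge q = 120.1 × 0.010 = 1.201 m/d
Average linear velocity = 1.201 / 0.31 = 3.874 m/d
L = v × T = 3.874 × 400 = 1550 m

1550 m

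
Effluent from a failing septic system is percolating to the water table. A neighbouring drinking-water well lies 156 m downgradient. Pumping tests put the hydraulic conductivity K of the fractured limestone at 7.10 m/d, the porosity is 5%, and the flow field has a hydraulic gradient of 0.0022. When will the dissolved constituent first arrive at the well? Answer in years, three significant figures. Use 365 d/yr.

1.37 years

Specific discharge q = 7.10 × 0.0022 = 0.01562 m/d
v = Ki/n = 7.10·0.0022/0.05 = 0.3124 m/d
t = L / v = 156 / 0.3124 = 499.4 d
   = 499.4 / 365 = 1.37 yr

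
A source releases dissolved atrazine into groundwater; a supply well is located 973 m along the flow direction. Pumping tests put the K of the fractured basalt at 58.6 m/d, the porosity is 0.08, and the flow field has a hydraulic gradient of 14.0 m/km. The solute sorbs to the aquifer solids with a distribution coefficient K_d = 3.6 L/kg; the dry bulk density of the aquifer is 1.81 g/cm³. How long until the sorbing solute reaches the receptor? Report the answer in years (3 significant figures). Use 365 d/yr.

q = Ki = 58.6 × 0.014 = 0.8204 m/d
Seepage velocity v = q / n = 0.8204 / 0.08 = 10.26 m/d
Retardation R = 1 + ρ_b·K_d/n = 1 + 1.81×3.6/0.08 = 82.45
Contaminant velocity v_c = v/R = 10.26/82.45 = 0.1244 m/d
t = L/v_c = 973/0.1244 = 7823 d
   = 7823/365 = 21.4 yr

21.4 years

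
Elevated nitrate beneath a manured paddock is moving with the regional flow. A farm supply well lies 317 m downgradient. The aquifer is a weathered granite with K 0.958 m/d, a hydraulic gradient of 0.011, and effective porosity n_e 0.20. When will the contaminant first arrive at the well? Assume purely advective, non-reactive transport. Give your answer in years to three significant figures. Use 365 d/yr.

Specific discharge q = 0.958 × 0.011 = 0.01054 m/d
Seepage velocity v = q / n = 0.01054 / 0.20 = 0.05269 m/d
t = L / v = 317 / 0.05269 = 6016 d
   = 6016 / 365 = 16.5 yr

16.5 years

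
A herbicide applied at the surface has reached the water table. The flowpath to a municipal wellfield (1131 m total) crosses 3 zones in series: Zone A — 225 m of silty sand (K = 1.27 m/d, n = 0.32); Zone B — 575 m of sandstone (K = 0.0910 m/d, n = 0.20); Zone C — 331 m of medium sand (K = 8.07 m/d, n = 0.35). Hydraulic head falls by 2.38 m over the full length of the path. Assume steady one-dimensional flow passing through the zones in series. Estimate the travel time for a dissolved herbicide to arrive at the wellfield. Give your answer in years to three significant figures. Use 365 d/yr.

Continuity: the same q passes through each zone, so ΔH = q·Σ(L_j/K_j) — the zones act as resistances in series.
Σ(L/K) = 225/1.27 + 575/0.0910 + 331/8.07 = 177.2 + 6319 + 41.02 = 6537 d
q = ΔH / Σ(L/K) = 2.38 / 6537 = 3.641e-4 m/d (same in every zone)
Zone A: v = q/n = 3.641e-4/0.32 = 0.001138 m/d → t_A = 225/0.001138 = 197800 d
Zone B: v = q/n = 3.641e-4/0.20 = 0.001820 m/d → t_B = 575/0.001820 = 315900 d
Zone C: v = q/n = 3.641e-4/0.35 = 0.001040 m/d → t_C = 331/0.001040 = 318200 d
Total t = 197800 + 315900 + 318200 = 831800 d
   = 831800 / 365 = 2280 yr

2280 years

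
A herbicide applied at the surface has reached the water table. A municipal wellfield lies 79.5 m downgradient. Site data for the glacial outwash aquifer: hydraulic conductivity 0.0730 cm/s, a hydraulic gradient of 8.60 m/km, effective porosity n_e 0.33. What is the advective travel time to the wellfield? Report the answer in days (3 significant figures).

K = 0.0730 cm/s × 864 = 63.07 m/d
q = Ki = 63.07 × 0.0086 = 0.5424 m/d
Seepage velocity v = q / n = 0.5424 / 0.33 = 1.644 m/d
t = L / v = 79.5 / 1.644 = 48.37 d

48.4 days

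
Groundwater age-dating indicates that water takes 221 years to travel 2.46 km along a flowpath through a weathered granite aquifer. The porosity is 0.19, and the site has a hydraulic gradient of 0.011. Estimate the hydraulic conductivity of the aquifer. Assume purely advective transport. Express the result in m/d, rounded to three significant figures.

0.527 m/d

t = 221 years = 80670 d
L = 2.46 km = 2460 m
v = L / t = 2460 / 80670 = 0.03050 m/d
K = v · n / i = 0.03050 × 0.19 / 0.011 = 0.527 m/d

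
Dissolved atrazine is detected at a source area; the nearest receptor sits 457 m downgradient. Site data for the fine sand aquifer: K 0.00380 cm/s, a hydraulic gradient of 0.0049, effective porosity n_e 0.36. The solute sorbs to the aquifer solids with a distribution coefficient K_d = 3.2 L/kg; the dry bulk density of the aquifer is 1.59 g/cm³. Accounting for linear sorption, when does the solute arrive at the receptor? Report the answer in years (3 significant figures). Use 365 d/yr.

K = 0.00380 cm/s × 864 = 3.283 m/d
q = Ki = 3.283 × 0.0049 = 0.01609 m/d
v = Ki/n = 3.283·0.0049/0.36 = 0.04469 m/d
Retardation R = 1 + ρ_b·K_d/n = 1 + 1.59×3.2/0.36 = 15.13
Contaminant velocity v_c = v/R = 0.04469/15.13 = 0.002953 m/d
t = L/v_c = 457/0.002953 = 154800 d
   = 154800/365 = 424 yr

424 years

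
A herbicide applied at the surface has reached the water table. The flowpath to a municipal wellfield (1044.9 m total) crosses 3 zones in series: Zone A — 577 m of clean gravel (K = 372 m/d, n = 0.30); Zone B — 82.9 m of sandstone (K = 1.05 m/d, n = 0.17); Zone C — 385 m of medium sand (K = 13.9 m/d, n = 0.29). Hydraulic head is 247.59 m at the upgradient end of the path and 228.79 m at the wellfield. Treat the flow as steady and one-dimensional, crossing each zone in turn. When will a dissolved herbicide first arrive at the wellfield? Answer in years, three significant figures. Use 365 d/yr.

4.71 years

Total head drop ΔH = 247.59 − 228.79 = 18.80 m
Continuity: the same q passes through each zone, so ΔH = q·Σ(L_j/K_j) — the zones act as resistances in series.
Σ(L/K) = 577/372 + 82.9/1.05 + 385/13.9 = 1.551 + 78.95 + 27.70 = 108.2 d
q = ΔH / Σ(L/K) = 18.80 / 108.2 = 0.1738 m/d (same in every zone)
Zone A: v = q/n = 0.1738/0.30 = 0.5792 m/d → t_A = 577/0.5792 = 996.3 d
Zone B: v = q/n = 0.1738/0.17 = 1.022 m/d → t_B = 82.9/1.022 = 81.11 d
Zone C: v = q/n = 0.1738/0.29 = 0.5991 m/d → t_C = 385/0.5991 = 642.6 d
Total t = 996.3 + 81.11 + 642.6 = 1720 d
   = 1720 / 365 = 4.71 yr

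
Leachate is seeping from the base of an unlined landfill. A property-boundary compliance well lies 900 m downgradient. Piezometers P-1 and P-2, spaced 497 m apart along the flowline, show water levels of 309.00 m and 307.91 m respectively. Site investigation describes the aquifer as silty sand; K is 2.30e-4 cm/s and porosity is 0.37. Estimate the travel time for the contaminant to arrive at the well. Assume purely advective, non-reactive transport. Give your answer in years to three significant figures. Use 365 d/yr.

Hydraulic gradient i = (309.00 − 307.91) / 497 = 1.09 / 497 = 0.002193
K = 2.30e-4 cm/s × 864 = 0.1987 m/d
q = Ki = 0.1987 × 0.002193 = 4.358e-4 m/d
v_s = q/n_e = 4.358e-4/0.37 = 0.001178 m/d
t = L / v = 900 / 0.001178 = 764100 d
   = 764100 / 365 = 2090 yr

2090 years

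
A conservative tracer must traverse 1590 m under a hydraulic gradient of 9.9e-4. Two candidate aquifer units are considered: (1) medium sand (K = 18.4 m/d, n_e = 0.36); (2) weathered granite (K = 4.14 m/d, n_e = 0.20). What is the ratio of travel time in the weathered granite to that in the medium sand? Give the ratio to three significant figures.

Unit 1 (medium sand): v = 18.4×9.9e-4/0.36 = 0.05060 m/d, t = 1590/0.05060 = 31420 d
Unit 2 (weathered granite): v = 4.14×9.9e-4/0.20 = 0.02049 m/d, t = 1590/0.02049 = 77590 d
t(weathered granite) / t(medium sand) = 77590/31420 = 2.47

2.47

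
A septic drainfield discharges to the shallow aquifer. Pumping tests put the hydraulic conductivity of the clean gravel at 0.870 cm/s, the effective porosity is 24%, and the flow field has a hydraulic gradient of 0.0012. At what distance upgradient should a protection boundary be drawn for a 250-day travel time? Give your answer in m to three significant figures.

K = 0.870 cm/s × 864 = 751.7 m/d
Darcy flux q = K·i = 751.7 × 0.0012 = 0.9020 m/d
Seepage velocity v = q / n = 0.9020 / 0.24 = 3.758 m/d
L = v × T = 3.758 × 250 = 939.6 m

940 m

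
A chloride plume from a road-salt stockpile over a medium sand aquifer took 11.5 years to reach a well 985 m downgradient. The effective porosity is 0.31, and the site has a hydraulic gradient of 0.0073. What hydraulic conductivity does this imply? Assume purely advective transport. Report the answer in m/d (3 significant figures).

9.97 m/d

t = 11.5 years = 4198 d
v = L / t = 985 / 4198 = 0.2347 m/d
K = v · n / i = 0.2347 × 0.31 / 0.0073 = 9.97 m/d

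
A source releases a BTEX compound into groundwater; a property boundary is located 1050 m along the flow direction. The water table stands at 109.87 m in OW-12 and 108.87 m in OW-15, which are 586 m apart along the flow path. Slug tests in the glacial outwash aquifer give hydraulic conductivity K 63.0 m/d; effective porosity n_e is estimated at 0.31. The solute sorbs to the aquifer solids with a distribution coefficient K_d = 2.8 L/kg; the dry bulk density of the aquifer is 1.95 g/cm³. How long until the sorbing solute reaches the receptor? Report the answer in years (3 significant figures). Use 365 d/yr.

Hydraulic gradient i = (109.87 − 108.87) / 586 = 1.00 / 586 = 0.001706
q = Ki = 63.0 × 0.001706 = 0.1075 m/d
v_s = q/n_e = 0.1075/0.31 = 0.3468 m/d
Retardation R = 1 + ρ_b·K_d/n = 1 + 1.95×2.8/0.31 = 18.61
Contaminant velocity v_c = v/R = 0.3468/18.61 = 0.01863 m/d
t = L/v_c = 1050/0.01863 = 56350 d
   = 56350/365 = 154 yr

154 years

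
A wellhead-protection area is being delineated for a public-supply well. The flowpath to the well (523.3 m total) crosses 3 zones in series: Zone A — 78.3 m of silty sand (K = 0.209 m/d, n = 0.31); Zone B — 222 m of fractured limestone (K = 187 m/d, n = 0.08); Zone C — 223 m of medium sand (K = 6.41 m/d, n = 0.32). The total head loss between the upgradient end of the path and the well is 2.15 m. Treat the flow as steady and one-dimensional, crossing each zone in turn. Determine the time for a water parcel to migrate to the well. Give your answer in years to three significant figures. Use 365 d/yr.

Steady 1-D flow in series ⇒ the Darcy flux q is identical in every zone and the zone head losses add (resistances L/K in series).
Σ(L/K) = 78.3/0.209 + 222/187 + 223/6.41 = 374.6 + 1.187 + 34.79 = 410.6 d
q = ΔH / Σ(L/K) = 2.15 / 410.6 = 0.005236 m/d (same in every zone)
Zone A: v = q/n = 0.005236/0.31 = 0.01689 m/d → t_A = 78.3/0.01689 = 4636 d
Zone B: v = q/n = 0.005236/0.08 = 0.06545 m/d → t_B = 222/0.06545 = 3392 d
Zone C: v = q/n = 0.005236/0.32 = 0.01636 m/d → t_C = 223/0.01636 = 13630 d
Total t = 4636 + 3392 + 13630 = 21660 d
   = 21660 / 365 = 59.3 yr

59.3 years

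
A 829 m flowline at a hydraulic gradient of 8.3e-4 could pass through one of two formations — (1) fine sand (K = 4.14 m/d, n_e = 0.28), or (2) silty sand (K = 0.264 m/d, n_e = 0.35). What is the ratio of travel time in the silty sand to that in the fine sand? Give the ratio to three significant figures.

Unit 1 (fine sand): v = 4.14×8.3e-4/0.28 = 0.01227 m/d, t = 829/0.01227 = 67550 d
Unit 2 (silty sand): v = 0.264×8.3e-4/0.35 = 6.261e-4 m/d, t = 829/6.261e-4 = 1.324e6 d
t(silty sand) / t(fine sand) = 1.324e6/67550 = 19.6

19.6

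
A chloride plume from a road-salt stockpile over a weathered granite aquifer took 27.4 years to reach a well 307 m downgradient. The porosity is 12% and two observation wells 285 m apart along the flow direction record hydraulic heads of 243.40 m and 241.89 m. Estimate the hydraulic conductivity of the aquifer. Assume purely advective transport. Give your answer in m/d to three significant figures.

0.695 m/d

Hydraulic gradient i = (243.40 − 241.89) / 285 = 1.51 / 285 = 0.005298
t = 27.4 years = 10000 d
v = L / t = 307 / 10000 = 0.03070 m/d
K = v · n / i = 0.03070 × 0.12 / 0.005298 = 0.695 m/d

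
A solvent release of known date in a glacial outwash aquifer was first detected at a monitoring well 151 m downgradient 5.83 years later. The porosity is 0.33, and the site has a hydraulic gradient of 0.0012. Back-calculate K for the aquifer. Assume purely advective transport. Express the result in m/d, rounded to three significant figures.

t = 5.83 years = 2128 d
v = L / t = 151 / 2128 = 0.07096 m/d
K = v · n / i = 0.07096 × 0.33 / 0.0012 = 19.5 m/d

19.5 m/d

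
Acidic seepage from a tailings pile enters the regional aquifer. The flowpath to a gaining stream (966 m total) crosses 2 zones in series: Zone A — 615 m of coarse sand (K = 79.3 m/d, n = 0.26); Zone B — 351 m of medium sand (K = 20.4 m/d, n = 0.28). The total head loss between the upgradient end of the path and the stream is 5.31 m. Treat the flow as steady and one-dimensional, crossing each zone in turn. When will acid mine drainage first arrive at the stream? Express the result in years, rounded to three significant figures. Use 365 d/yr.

Steady 1-D flow in series ⇒ the Darcy flux q is identical in every zone and the zone head losses add (resistances L/K in series).
Σ(L/K) = 615/79.3 + 351/20.4 = 7.755 + 17.21 = 24.96 d
q = ΔH / Σ(L/K) = 5.31 / 24.96 = 0.2127 m/d (same in every zone)
Zone A: v = q/n = 0.2127/0.26 = 0.8182 m/d → t_A = 615/0.8182 = 751.7 d
Zone B: v = q/n = 0.2127/0.28 = 0.7597 m/d → t_B = 351/0.7597 = 462.0 d
Total t = 751.7 + 462.0 = 1214 d
   = 1214 / 365 = 3.33 yr

3.33 years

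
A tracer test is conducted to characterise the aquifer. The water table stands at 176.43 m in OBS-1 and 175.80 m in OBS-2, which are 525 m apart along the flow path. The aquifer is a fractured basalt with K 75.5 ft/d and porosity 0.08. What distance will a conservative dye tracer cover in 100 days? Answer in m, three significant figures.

Hydraulic gradient i = (176.43 − 175.80) / 525 = 0.63 / 525 = 0.001200
K = 75.5 ft/d × 0.3048 = 23.01 m/d
Darcy flux q = K·i = 23.01 × 0.001200 = 0.02761 m/d
Seepage velocity v = q / n = 0.02761 / 0.08 = 0.3452 m/d
L = v × T = 0.3452 × 100 = 34.52 m

34.5 m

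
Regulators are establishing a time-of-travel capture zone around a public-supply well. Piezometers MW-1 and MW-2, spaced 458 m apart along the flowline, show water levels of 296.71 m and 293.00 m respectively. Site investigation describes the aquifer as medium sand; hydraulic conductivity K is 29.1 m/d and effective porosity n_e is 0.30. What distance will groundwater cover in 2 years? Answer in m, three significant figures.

574 m

Hydraulic gradient i = (296.71 − 293.00) / 458 = 3.71 / 458 = 0.008100
Specific discharge q = 29.1 × 0.008100 = 0.2357 m/d
v = Ki/n = 29.1·0.008100/0.30 = 0.7857 m/d
T = 2 yr × 365 = 730 d
L = v × T = 0.7857 × 730 = 573.6 m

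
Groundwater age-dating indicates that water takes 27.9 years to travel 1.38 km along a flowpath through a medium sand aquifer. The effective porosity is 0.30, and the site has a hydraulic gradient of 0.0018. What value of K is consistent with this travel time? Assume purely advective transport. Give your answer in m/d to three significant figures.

22.6 m/d

t = 27.9 years = 10180 d
L = 1.38 km = 1380 m
v = L / t = 1380 / 10180 = 0.1355 m/d
K = v · n / i = 0.1355 × 0.30 / 0.0018 = 22.6 m/d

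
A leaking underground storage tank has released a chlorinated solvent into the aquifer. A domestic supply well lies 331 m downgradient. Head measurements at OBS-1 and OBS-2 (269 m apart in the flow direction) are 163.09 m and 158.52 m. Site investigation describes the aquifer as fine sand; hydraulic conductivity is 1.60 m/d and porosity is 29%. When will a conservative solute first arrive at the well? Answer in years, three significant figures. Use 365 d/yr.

9.67 years

Hydraulic gradient i = (163.09 − 158.52) / 269 = 4.57 / 269 = 0.01699
Darcy flux q = K·i = 1.60 × 0.01699 = 0.02718 m/d
Average linear velocity = 0.02718 / 0.29 = 0.09373 m/d
t = L / v = 331 / 0.09373 = 3531 d
   = 3531 / 365 = 9.67 yr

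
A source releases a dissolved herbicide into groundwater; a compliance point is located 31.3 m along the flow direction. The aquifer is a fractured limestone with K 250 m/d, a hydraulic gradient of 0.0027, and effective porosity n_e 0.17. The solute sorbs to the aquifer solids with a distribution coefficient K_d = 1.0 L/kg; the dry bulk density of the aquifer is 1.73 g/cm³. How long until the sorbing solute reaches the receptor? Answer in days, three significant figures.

q = Ki = 250 × 0.0027 = 0.6750 m/d
Seepage velocity v = q / n = 0.6750 / 0.17 = 3.971 m/d
Retardation R = 1 + ρ_b·K_d/n = 1 + 1.73×1.0/0.17 = 11.18
Contaminant velocity v_c = v/R = 3.971/11.18 = 0.3553 m/d
t = L/v_c = 31.3/0.3553 = 88.10 d

88.1 days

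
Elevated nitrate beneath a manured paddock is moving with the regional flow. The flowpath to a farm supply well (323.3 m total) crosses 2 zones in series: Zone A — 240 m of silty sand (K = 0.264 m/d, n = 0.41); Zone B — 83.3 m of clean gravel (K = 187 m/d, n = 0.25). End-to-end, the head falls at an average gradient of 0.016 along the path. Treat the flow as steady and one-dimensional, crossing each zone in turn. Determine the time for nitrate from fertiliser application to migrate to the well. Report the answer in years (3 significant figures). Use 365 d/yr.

57.4 years

For zones in series the flux q is common to all zones; the equivalent conductivity is the harmonic (thickness-weighted) mean, K_eq = L_total / Σ(L_j/K_j).
Σ(L/K) = 240/0.264 + 83.3/187 = 909.1 + 0.4455 = 909.5 d
K_eq = L_total / Σ(L/K) = 323.3 / 909.5 = 0.3555 m/d
q = K_eq · i = 0.3555 × 0.016 = 0.005687 m/d (same in every zone)
Zone A: v = q/n = 0.005687/0.41 = 0.01387 m/d → t_A = 240/0.01387 = 17300 d
Zone B: v = q/n = 0.005687/0.25 = 0.02275 m/d → t_B = 83.3/0.02275 = 3662 d
Total t = 17300 + 3662 = 20960 d
   = 20960 / 365 = 57.4 yr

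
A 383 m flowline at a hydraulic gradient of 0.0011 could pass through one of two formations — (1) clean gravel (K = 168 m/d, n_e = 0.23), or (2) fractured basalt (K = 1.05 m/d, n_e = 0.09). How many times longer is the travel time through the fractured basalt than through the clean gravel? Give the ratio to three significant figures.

Unit 1 (clean gravel): v = 168×0.0011/0.23 = 0.8035 m/d, t = 383/0.8035 = 476.7 d
Unit 2 (fractured basalt): v = 1.05×0.0011/0.09 = 0.01283 m/d, t = 383/0.01283 = 29840 d
t(fractured basalt) / t(clean gravel) = 29840/476.7 = 62.6

62.6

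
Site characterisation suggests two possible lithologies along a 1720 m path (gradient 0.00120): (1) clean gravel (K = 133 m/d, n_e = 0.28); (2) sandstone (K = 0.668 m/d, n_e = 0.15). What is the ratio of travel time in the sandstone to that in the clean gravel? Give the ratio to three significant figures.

107

Unit 1 (clean gravel): v = 133×0.0012/0.28 = 0.5700 m/d, t = 1720/0.5700 = 3018 d
Unit 2 (sandstone): v = 0.668×0.0012/0.15 = 0.005344 m/d, t = 1720/0.005344 = 321900 d
t(sandstone) / t(clean gravel) = 321900/3018 = 107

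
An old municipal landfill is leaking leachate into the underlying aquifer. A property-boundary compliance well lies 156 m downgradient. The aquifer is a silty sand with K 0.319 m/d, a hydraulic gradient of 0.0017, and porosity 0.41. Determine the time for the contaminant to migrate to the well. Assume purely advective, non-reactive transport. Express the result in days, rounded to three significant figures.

118000 days

Specific discharge q = 0.319 × 0.0017 = 5.423e-4 m/d
v_s = q/n_e = 5.423e-4/0.41 = 0.001323 m/d
t = L / v = 156 / 0.001323 = 117900 d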